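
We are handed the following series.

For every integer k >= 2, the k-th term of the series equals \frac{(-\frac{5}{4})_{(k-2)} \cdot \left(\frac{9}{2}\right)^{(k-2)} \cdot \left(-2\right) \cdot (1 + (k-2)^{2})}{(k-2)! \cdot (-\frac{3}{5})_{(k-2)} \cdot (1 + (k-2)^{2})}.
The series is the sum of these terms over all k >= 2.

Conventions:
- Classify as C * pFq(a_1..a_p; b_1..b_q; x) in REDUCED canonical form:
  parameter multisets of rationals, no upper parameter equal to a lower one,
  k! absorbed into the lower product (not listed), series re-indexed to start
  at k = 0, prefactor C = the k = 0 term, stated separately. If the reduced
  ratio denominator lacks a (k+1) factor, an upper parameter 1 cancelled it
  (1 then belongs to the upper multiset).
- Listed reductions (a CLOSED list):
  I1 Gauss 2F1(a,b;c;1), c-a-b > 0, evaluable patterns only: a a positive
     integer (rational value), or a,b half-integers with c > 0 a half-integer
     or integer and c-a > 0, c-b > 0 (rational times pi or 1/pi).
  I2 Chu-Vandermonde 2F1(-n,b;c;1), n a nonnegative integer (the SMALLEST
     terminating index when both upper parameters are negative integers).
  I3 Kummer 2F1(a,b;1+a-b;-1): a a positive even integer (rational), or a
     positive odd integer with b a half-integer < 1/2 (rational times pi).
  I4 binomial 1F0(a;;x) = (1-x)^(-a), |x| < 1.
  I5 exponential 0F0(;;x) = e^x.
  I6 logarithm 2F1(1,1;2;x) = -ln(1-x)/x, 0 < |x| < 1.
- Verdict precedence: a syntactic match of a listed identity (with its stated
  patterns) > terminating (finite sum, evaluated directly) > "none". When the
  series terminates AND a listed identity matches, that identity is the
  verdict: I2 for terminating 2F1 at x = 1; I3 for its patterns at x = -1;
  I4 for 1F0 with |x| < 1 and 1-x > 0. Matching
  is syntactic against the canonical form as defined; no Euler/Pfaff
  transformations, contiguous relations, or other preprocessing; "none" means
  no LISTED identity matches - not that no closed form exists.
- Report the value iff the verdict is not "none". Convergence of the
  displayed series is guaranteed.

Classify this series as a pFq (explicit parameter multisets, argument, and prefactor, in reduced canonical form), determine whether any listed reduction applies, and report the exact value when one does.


Key step: t_0 = -2 here, and the factor k^2 + 1 cancels (top and bottom), leaving prefactor -2.
Adjacent-term ratio: r(k) = \frac{9}{2} * (k-\frac{5}{4}) / [(k-\frac{3}{5}) (k+1)] - rational in k, leading ratio \frac{9}{2}; with t_0 = -2, classification follows.

The series (x = \frac{9}{2}) is 1F1: upper {-\frac{5}{4}}, lower {-\frac{3}{5}}, prefactor -2. Verdict: none. Every listed pattern misses the 1F1 form at \frac{9}{2}, upper {-\frac{5}{4}}.


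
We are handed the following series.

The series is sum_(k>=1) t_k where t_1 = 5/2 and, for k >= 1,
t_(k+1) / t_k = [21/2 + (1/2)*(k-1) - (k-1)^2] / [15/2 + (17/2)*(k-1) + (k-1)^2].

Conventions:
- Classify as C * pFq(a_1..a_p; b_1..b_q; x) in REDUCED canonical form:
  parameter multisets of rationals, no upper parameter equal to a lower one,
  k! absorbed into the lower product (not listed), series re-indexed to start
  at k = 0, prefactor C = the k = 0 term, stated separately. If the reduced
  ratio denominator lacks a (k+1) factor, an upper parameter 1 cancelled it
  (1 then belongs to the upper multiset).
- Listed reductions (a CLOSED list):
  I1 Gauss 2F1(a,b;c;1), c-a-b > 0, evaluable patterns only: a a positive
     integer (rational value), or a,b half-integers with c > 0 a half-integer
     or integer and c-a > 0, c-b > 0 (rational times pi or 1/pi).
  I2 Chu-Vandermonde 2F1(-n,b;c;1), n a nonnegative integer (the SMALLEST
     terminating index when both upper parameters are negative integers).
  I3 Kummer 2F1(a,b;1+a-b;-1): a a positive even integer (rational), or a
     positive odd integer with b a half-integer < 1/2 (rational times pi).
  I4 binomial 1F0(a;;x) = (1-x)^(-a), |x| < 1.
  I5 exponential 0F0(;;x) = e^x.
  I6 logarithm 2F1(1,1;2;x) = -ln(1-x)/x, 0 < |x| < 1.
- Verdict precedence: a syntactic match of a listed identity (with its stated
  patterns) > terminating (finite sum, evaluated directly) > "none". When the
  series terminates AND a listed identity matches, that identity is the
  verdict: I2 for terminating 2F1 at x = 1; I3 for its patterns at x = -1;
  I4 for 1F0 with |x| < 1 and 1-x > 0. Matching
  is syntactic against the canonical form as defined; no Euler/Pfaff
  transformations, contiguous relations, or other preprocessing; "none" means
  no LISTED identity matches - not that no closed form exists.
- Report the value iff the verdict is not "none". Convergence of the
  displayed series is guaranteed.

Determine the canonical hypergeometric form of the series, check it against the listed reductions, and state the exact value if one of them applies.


The series (x = -1) is 2F1: upper {-7/2, 3}, lower {15/2}, prefactor 5/2. Verdict: Kummer's theorem (I3) matches (x = -1; c = 15/2 equals 1+a-b for upper {-7/2, 3}: listed pattern). Value: (45045/16384) * pi.

Key step: x = (-1) and roots of the ratio polynomials (C = 5/2) are the negated parameters.
Step ratio: r(k) = (-1) * (k-7/2) (k+3) / [(k+15/2) (k+1)] ; factor over Q: parameters, x = (-1), and C = 5/2.


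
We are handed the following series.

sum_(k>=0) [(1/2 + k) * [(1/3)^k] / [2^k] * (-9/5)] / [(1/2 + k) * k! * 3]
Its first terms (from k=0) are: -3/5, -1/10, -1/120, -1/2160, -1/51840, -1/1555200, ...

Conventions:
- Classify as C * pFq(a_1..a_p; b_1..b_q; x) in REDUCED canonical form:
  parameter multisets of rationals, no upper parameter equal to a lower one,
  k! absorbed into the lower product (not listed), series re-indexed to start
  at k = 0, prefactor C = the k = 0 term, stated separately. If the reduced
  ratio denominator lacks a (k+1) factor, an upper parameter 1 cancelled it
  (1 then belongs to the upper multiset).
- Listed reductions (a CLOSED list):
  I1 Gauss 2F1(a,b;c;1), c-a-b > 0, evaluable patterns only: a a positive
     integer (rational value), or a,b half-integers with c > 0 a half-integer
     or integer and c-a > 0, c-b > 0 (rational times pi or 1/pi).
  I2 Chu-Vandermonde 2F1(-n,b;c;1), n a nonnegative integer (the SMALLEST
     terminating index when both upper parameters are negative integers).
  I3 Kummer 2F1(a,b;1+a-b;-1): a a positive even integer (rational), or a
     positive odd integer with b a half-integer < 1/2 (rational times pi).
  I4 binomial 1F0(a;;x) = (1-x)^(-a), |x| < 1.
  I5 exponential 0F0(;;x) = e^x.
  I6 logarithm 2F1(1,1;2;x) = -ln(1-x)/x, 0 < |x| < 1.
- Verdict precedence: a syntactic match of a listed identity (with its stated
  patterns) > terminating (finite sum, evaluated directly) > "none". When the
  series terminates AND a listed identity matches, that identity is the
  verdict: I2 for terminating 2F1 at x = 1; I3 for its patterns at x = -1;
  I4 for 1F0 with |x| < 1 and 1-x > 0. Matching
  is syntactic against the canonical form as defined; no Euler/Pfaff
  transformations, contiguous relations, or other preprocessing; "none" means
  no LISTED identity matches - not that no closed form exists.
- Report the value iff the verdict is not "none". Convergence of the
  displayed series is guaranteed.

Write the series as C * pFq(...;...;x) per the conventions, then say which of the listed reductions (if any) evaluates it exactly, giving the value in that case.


Canonical form: C = -3/5 times 0F0 with upper {-}, lower {-}, x = 1/6. Verdict: the exponential series (I5) applies (the 0F0 exponential series at x = 1/6). Value: (-3/5) * e^(1/6).

First insight: from the first term -3/5: the factor k + 1/2 cancels (top and bottom), leaving prefactor -3/5.
Adjacent-term ratio: r(k) = (1/6) * 1 / [(k+1)] - poly over poly, x = (1/6) from leading terms; C = -3/5 at k = 0.


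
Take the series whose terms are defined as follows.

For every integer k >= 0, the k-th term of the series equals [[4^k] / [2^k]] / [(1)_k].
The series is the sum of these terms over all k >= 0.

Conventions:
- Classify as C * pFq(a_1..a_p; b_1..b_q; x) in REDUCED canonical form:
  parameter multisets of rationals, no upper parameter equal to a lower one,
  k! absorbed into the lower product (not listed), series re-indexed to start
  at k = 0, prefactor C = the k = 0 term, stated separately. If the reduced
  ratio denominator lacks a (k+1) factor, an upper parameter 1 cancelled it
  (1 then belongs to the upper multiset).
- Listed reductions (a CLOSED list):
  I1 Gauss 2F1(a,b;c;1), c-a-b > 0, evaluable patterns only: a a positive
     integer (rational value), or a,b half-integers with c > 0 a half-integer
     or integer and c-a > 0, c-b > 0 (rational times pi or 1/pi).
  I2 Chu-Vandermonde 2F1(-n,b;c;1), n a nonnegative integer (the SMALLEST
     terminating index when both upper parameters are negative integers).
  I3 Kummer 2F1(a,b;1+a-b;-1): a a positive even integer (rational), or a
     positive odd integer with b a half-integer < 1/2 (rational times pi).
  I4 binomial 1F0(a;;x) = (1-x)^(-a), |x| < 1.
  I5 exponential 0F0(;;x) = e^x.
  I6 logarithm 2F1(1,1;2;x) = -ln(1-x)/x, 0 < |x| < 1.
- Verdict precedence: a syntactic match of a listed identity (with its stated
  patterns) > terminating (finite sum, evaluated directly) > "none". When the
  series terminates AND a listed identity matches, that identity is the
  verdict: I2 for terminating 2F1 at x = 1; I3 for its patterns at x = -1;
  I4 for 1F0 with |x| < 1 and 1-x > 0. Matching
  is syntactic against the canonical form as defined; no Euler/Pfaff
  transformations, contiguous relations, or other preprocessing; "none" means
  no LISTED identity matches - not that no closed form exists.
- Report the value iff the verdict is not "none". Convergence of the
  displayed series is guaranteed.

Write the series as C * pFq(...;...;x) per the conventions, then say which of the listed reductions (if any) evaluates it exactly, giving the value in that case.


Classification (C = 1): 0F0 with upper {-}, lower {-}, argument x = 2. Verdict (x = 2): the exponential series (I5) applies (the 0F0 exponential series at x = 2). Its exact value is e^(2).

Structural cue: from the first term 1: (1)_k (C = 1) is k! itself.
Consecutive-term ratio: r(k) = 2 * 1 / [(k+1)] ; factor over Q: parameters, x = 2, and C = 1.


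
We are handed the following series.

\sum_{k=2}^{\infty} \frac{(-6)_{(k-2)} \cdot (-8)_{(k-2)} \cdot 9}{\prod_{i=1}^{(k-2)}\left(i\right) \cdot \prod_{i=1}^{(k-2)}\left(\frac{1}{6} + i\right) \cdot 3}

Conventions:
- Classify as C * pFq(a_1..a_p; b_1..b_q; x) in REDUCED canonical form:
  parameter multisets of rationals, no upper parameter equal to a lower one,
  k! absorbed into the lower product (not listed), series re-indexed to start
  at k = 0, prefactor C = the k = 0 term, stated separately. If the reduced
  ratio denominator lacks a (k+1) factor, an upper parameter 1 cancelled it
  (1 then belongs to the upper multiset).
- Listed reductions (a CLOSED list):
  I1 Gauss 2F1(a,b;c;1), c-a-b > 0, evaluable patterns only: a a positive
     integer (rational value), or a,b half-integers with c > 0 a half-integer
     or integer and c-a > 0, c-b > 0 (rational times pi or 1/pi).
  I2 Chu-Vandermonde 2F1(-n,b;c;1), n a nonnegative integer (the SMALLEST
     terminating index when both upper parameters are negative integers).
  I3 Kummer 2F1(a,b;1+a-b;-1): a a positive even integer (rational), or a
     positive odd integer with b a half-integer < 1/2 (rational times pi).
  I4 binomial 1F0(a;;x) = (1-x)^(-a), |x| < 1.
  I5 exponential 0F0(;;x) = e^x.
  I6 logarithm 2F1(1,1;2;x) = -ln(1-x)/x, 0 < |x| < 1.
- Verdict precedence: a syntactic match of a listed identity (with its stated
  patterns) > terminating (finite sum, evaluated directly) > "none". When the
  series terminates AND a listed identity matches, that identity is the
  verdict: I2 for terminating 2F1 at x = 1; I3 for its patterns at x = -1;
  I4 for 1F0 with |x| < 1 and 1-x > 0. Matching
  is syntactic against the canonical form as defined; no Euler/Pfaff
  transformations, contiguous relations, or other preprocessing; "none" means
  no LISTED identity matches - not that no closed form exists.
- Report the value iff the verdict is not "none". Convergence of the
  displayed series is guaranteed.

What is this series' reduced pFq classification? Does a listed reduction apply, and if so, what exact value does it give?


Classification (C = 3): 2F1 with upper {-8, -6}, lower {\frac{7}{6}}, argument x = 1. Verdict: this is Chu-Vandermonde (I2) (terminating 2F1 at x = 1 with n = 6, b = -8, c = \frac{7}{6}). Hence: \frac{13222617969}{1983163}.

Key observation: x = 1 and the lower running product (C = 3) is a rising factorial.
Consecutive-term ratio: r(k) = 1 * (k-8) (k-6) / [(k+\frac{7}{6}) (k+1)] - rational in k, leading ratio 1; with t_0 = 3, classification follows.


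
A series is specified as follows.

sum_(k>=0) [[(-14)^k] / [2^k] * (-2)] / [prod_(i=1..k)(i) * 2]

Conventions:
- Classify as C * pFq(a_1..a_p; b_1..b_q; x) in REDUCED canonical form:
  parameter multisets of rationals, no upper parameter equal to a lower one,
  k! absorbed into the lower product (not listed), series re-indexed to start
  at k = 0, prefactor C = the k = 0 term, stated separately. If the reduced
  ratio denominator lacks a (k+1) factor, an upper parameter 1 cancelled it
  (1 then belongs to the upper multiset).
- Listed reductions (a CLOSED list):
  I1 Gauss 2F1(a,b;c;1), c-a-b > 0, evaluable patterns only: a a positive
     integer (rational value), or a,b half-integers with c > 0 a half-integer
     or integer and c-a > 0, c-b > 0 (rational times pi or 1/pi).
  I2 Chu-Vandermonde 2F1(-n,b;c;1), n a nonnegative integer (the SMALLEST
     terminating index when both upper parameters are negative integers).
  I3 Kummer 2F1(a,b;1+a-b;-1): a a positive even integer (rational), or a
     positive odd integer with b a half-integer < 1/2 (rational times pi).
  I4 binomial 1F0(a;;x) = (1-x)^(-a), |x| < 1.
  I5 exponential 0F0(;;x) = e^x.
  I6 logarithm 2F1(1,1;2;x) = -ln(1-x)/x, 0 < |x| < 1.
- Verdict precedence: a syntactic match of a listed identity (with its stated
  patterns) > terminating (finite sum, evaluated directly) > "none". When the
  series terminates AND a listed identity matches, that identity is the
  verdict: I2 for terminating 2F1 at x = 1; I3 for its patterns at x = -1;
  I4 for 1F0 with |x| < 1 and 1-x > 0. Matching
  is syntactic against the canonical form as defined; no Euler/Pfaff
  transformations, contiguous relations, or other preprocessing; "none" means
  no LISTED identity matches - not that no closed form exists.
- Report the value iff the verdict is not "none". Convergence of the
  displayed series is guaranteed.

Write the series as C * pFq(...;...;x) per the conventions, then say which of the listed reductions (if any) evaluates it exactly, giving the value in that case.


Structural cue: t_0 being -1, the constant factors (C = -1) combine into one prefactor.
Ratio: r(k) = (-7) * 1 / [(k+1)] - rational in k, leading ratio (-7); with t_0 = -1, classification follows.

Classification (C = -1): 0F0 with upper {-}, lower {-}, argument x = -7. Verdict: the exponential series (I5) applies (the 0F0 exponential series at x = -7). Sum: (-1) * e^(-7).


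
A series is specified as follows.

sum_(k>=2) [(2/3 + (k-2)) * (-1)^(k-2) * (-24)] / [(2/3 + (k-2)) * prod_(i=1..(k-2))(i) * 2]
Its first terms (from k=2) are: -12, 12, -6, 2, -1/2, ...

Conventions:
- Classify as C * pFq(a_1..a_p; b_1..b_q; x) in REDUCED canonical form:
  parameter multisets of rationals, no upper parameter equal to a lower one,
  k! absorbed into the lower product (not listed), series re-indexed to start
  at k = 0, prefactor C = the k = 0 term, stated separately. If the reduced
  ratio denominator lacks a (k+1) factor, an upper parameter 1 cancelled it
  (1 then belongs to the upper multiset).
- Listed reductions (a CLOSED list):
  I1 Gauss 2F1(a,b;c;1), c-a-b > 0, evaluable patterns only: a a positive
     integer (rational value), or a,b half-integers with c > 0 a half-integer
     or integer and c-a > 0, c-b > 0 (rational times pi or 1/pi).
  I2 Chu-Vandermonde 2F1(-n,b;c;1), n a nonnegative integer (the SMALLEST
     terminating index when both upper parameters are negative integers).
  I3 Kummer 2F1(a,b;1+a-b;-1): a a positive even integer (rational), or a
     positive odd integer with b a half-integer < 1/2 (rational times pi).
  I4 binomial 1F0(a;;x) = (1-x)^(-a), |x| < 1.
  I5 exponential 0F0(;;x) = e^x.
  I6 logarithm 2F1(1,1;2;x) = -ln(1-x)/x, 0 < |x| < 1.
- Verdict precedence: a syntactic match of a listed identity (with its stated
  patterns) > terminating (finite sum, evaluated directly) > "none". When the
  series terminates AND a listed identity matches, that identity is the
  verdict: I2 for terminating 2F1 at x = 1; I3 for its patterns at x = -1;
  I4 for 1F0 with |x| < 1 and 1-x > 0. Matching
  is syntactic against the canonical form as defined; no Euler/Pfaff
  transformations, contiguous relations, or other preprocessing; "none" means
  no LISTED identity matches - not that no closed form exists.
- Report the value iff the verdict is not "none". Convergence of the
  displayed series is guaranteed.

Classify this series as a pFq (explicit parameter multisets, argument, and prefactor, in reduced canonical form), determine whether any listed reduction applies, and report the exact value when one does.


Prefactor -12, argument -1: 0F0 with upper {-} over lower {-}. Verdict (x = -1): exponential (I5) applies (the 0F0 exponential series at x = -1). Its exact value is (-12) * e^(-1).

Key step: from the first term -12: the product of the first k integers (prefactor -12) is k!.
Term ratio: r(k) = (-1) * 1 / [(k+1)] ; factor over Q: parameters, x = (-1), and C = -12.


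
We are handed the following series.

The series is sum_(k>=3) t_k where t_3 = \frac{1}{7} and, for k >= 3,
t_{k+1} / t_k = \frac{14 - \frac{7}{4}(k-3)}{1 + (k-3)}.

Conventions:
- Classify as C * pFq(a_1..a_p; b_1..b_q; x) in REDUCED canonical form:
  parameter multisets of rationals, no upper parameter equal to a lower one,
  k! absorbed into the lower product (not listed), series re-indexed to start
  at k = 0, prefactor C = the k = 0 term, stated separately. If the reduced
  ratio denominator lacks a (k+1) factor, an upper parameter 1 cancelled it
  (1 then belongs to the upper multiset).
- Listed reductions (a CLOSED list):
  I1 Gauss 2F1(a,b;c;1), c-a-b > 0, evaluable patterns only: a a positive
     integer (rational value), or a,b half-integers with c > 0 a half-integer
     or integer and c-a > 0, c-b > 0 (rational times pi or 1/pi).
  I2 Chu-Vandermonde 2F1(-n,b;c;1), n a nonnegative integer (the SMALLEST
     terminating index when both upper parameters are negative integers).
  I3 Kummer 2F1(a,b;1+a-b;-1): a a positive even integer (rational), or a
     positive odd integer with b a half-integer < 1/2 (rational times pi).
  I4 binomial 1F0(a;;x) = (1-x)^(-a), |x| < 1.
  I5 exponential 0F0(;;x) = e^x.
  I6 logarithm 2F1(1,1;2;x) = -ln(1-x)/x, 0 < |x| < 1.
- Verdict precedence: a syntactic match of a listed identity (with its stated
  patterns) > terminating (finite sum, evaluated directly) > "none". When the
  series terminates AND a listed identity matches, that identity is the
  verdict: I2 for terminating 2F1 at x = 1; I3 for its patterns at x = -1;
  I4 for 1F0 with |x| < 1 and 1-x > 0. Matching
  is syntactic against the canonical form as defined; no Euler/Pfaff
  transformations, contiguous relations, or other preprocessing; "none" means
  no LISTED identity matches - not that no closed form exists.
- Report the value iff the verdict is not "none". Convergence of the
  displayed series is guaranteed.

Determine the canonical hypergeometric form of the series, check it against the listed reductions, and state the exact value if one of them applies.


Structural cue: x = -\frac{7}{4} and factor the ratio over Q (prefactor 1/7): negated roots = parameters.
Adjacent-term ratio: r(k) = -\frac{7}{4} * (k-8) / [(k+1)] - rational in k, leading ratio -\frac{7}{4}; with t_0 = \frac{1}{7}, classification follows.

Canonical form: C = \frac{1}{7} times 1F0 with upper {-8}, lower {-}, x = -\frac{7}{4}. Verdict: terminating - upper parameter -8 makes this a finite sum (last index 8), evaluated exactly. Its exact value is \frac{214358881}{458752}.


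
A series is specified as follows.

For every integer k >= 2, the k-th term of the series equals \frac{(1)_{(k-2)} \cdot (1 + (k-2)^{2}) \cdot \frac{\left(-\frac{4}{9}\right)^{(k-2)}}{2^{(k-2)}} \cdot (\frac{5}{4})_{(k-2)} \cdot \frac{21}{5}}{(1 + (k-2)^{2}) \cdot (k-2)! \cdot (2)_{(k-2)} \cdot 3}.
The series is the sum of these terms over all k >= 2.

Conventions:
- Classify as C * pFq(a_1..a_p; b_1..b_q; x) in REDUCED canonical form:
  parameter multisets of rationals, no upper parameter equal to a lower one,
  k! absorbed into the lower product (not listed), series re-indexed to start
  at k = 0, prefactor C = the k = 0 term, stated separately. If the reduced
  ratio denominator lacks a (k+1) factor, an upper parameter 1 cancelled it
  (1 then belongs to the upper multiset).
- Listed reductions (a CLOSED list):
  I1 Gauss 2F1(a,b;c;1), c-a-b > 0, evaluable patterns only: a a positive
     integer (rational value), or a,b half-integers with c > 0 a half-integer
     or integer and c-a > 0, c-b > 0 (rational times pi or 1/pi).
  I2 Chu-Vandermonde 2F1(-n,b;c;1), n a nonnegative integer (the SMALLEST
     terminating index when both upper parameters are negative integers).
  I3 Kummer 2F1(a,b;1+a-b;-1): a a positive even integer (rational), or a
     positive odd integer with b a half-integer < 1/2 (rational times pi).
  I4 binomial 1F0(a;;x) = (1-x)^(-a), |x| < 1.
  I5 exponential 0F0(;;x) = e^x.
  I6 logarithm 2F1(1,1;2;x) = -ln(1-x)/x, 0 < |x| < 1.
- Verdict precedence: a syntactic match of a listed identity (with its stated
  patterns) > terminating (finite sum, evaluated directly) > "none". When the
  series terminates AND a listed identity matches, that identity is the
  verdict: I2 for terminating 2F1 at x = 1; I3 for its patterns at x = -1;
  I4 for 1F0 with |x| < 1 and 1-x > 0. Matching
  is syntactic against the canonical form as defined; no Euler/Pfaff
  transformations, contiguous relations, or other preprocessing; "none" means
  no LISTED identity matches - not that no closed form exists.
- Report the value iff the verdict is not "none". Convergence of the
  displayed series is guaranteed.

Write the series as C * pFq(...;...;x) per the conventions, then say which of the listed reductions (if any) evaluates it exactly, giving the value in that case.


At argument -\frac{2}{9}: a 2F1 with upper {1, \frac{5}{4}}, lower {2}, scaled by C = \frac{7}{5}. Verdict: none - at argument -\frac{2}{9} the multisets {1, \frac{5}{4}} ; {2} match no listed identity.

First insight: from the first term \frac{7}{5}: the factor k^2 + 1 cancels (top and bottom), leaving C = 7/5, x = -2/9.
Step ratio: r(k) = -\frac{2}{9} * (k+1) (k+\frac{5}{4}) / [(k+2) (k+1)] - rational; roots negated = parameters, x = -\frac{2}{9}, C = \frac{7}{5}.


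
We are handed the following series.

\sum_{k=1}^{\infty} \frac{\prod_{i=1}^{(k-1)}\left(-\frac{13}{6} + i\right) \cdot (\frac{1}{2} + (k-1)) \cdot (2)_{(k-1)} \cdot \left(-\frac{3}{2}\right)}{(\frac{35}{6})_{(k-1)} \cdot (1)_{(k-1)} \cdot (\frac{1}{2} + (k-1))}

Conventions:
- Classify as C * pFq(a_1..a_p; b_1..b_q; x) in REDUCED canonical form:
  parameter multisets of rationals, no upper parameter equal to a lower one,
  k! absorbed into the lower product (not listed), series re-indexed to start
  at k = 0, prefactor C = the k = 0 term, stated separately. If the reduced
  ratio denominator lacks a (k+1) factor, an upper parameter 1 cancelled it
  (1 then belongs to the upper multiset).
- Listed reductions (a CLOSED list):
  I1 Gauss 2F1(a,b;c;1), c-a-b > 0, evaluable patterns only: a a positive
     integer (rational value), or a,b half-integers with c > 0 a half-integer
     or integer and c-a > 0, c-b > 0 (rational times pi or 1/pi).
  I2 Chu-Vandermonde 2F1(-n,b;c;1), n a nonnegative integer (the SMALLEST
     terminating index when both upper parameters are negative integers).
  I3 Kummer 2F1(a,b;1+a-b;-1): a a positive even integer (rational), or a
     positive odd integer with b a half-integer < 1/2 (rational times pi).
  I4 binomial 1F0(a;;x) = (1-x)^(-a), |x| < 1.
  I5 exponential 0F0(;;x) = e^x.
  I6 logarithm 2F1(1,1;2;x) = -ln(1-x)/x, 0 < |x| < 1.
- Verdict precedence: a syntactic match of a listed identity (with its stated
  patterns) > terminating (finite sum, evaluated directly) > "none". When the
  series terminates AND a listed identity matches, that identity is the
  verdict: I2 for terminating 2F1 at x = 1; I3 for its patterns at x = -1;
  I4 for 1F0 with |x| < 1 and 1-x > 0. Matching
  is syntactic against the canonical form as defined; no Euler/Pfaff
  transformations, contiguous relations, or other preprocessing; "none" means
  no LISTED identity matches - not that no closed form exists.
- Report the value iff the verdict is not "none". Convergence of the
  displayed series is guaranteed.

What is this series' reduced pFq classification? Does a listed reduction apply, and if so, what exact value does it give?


Prefactor -\frac{3}{2}, argument 1: 2F1 with upper {-\frac{7}{6}, 2} over lower {\frac{35}{6}}. Verdict (x = 1): Gauss's theorem (I1) applies (x = 1: the Gamma ratio telescopes since c-a-b = 5 > 0 and a = 2 in Z>0). Sum: -\frac{667}{720}.

Key observation: t_0 being -\frac{3}{2}, (1)_k (prefactor -3/2) is k! itself.
Adjacent-term ratio: r(k) = 1 * (k-\frac{7}{6}) (k+2) / [(k+\frac{35}{6}) (k+1)] - rational; roots negated = parameters, x = 1, C = -\frac{3}{2}.


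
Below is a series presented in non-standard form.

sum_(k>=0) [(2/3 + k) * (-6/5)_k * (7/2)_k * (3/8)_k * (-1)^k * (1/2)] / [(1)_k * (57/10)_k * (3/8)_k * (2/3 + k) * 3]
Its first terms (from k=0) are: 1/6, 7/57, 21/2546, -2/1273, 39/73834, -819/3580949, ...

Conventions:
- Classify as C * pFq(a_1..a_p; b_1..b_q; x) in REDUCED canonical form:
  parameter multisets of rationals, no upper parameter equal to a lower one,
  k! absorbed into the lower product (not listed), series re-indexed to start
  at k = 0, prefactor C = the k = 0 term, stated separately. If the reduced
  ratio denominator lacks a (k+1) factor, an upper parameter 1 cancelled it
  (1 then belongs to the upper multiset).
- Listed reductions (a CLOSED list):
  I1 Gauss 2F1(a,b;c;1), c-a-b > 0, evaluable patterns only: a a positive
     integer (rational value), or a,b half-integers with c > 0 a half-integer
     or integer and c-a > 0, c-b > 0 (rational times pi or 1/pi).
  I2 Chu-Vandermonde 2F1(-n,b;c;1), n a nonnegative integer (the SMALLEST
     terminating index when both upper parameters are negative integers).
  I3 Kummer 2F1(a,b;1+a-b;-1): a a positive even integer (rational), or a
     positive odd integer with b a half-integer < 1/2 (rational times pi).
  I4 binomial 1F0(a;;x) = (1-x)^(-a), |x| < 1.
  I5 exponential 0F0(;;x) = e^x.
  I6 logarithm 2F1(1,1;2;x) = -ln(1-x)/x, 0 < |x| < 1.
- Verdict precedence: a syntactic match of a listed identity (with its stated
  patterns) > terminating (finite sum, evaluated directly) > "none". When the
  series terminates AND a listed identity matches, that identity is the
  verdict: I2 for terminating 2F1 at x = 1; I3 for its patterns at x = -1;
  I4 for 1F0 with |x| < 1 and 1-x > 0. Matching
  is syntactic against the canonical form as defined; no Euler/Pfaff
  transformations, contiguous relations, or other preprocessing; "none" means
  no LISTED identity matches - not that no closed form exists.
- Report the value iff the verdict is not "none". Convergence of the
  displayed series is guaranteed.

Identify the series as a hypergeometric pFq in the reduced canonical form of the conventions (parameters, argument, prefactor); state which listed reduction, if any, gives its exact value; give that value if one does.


The series (x = -1) is 2F1: upper {-6/5, 7/2}, lower {57/10}, prefactor 1/6. Verdict: none (x = -1): each listed identity misses the multisets {-6/5, 7/2} ; {57/10}.

Key observation: t_0 being 1/6, k + 2/3 divides numerator and denominator alike; C = 1/6 after cancelling.
Ratio: r(k) = (-1) * (k-6/5) (k+7/2) / [(k+57/10) (k+1)] ; factor over Q: parameters, x = (-1), and C = 1/6.


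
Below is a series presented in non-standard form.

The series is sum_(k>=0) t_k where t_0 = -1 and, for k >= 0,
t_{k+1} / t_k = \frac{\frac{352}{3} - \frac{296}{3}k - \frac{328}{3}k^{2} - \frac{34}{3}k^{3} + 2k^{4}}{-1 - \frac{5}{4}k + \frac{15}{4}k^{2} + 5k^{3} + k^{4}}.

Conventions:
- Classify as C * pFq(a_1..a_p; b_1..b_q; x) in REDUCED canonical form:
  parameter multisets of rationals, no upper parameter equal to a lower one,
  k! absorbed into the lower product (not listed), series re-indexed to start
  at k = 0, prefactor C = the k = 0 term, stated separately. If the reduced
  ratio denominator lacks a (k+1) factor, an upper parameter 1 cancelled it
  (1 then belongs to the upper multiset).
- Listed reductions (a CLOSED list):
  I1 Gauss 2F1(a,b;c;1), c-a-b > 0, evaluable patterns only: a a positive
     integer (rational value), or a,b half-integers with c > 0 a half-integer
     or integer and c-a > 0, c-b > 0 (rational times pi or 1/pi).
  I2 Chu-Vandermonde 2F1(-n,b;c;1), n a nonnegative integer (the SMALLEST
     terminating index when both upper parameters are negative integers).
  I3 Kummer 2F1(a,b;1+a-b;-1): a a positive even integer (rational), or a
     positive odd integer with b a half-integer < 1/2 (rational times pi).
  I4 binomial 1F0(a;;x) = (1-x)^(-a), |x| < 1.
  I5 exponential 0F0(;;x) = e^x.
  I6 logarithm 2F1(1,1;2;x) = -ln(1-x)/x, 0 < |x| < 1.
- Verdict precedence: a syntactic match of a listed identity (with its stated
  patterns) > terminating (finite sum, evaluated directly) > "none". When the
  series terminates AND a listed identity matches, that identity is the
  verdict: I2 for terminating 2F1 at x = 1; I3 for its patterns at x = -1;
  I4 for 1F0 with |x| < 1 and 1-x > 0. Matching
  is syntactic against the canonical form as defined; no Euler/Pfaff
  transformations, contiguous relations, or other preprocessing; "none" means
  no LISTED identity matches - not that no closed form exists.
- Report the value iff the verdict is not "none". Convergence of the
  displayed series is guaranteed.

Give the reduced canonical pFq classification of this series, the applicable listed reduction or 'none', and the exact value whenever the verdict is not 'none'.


x = 2 here; the reduced form reads 3F2, upper {-11, -\frac{2}{3}, 2}, lower {-\frac{1}{2}, \frac{1}{2}}, C = -1. Verdict: terminating - upper -11 stops the sum at k = 11; the 12 terms are added exactly. Sum: \frac{118526394969539}{1024268028381}.

First insight: t_0 being -1, factor the ratio over Q (prefactor -1): negated roots = parameters.
Consecutive-term ratio: r(k) = 2 * (k-11) (k-\frac{2}{3}) (k+2) / [(k-\frac{1}{2}) (k+\frac{1}{2}) (k+1)] - rational; roots negated = parameters, x = 2, C = -1.


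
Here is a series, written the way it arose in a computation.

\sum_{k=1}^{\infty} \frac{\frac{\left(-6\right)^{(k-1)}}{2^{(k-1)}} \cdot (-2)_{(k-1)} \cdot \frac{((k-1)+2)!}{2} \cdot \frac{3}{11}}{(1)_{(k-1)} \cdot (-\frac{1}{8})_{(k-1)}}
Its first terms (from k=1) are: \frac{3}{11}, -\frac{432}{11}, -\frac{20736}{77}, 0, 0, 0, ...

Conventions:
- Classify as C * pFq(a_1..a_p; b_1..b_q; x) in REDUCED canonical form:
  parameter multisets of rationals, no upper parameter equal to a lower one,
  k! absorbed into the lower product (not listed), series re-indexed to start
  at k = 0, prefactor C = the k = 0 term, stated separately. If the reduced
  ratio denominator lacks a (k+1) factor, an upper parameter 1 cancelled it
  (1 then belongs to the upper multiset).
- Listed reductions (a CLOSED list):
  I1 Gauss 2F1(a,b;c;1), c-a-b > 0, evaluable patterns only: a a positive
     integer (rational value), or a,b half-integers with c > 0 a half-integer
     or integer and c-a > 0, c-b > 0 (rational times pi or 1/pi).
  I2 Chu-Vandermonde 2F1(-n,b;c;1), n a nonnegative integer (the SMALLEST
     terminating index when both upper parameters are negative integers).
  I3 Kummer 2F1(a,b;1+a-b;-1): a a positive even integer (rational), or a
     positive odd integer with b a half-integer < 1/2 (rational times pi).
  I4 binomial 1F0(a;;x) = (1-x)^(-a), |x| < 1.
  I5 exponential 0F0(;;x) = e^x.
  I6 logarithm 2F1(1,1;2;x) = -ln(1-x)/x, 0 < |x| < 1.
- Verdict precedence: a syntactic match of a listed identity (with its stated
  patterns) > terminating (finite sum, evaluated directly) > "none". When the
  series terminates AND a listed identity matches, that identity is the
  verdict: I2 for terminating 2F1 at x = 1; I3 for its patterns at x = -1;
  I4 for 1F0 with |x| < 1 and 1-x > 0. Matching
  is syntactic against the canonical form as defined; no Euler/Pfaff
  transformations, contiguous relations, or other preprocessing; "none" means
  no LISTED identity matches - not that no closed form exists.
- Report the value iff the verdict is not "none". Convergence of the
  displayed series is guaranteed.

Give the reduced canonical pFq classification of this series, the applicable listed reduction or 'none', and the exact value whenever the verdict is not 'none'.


Prefactor \frac{3}{11}, argument -3: 2F1 with upper {-2, 3} over lower {-\frac{1}{8}}. Verdict: terminating - the sum ends at index 2 because -2 is a negative integer; exact evaluation follows. Exact value: -\frac{23739}{77}.

Key observation: from the first term \frac{3}{11}: (1)_k (prefactor 3/11) is k! itself.
Adjacent-term ratio: r(k) = -3 * (k-2) (k+3) / [(k-\frac{1}{8}) (k+1)] - rational in k, leading ratio -3; with t_0 = \frac{3}{11}, classification follows.


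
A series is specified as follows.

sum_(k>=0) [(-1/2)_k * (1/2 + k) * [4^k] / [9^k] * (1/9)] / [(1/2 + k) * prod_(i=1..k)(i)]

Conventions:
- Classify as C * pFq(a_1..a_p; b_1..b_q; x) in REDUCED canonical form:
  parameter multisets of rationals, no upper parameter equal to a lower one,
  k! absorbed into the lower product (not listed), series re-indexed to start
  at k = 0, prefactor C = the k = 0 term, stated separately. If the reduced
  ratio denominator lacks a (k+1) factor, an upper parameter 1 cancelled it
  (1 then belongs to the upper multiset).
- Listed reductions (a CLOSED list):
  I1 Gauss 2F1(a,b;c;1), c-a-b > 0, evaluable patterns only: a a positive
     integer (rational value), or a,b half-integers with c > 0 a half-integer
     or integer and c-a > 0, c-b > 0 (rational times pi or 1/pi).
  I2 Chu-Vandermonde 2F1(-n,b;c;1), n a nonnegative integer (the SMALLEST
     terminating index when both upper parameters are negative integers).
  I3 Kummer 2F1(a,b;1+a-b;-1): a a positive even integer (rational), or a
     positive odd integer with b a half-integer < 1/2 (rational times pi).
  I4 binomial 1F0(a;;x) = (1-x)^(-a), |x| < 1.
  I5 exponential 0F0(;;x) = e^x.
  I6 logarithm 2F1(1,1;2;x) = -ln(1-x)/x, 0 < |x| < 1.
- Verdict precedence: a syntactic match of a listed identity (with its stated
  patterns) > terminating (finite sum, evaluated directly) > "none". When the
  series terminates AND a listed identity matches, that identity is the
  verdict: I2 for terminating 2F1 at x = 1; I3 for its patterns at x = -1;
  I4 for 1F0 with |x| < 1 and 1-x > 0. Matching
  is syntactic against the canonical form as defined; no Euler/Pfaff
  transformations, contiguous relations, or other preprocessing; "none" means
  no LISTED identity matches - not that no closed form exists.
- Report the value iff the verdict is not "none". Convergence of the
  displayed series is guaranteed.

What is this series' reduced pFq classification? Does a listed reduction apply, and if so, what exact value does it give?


x = 4/9 here; the reduced form reads 1F0, upper {-1/2}, lower {-}, C = 1/9. Verdict: the binomial series (I4) matches (the 1F0 binomial series: exponent 1/2, x = 4/9). Value: (1/9) * (5/9)^(1/2).

Key observation: from the first term 1/9: the two geometric factors (C = 1/9, x = 4/9) combine into one argument.
Adjacent-term ratio: r(k) = (4/9) * (k-1/2) / [(k+1)] - poly over poly, x = (4/9) from leading terms; C = 1/9 at k = 0.


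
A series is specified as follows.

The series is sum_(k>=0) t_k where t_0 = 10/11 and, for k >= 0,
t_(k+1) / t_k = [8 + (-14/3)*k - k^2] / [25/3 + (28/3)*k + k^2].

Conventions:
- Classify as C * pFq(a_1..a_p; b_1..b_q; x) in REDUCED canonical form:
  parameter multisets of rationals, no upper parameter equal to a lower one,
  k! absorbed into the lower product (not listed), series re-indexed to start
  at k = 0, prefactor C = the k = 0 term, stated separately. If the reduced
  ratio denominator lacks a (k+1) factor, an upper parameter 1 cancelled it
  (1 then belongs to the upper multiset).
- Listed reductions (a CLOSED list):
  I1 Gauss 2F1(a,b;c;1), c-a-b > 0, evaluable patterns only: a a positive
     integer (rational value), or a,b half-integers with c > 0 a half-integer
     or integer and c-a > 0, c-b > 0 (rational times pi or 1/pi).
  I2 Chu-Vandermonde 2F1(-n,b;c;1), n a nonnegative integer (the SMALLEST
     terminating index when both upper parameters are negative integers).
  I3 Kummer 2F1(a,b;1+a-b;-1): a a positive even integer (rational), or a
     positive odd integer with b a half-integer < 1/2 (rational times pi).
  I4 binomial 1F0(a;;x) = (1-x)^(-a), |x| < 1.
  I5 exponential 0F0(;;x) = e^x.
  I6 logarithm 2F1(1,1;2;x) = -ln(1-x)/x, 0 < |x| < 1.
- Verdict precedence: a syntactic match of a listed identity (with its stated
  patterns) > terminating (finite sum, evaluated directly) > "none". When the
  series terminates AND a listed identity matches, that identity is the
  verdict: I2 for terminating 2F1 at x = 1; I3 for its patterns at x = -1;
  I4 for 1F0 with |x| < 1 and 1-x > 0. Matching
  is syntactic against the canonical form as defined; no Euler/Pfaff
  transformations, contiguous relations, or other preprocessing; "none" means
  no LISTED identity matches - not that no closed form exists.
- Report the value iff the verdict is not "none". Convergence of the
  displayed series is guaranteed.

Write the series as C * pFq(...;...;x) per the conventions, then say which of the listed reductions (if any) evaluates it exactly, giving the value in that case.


Classification (C = 10/11): 2F1 with upper {-4/3, 6}, lower {25/3}, argument x = -1. Verdict: Kummer's theorem (I3) applies (x = -1; c = 25/3 equals 1+a-b for upper {-4/3, 6}: listed pattern). Its exact value is 152/81.

Structural cue: with t_0 = 10/11, the expanded ratio factors over Q; prefactor 10/11, roots give parameters.
Adjacent-term ratio: r(k) = (-1) * (k-4/3) (k+6) / [(k+25/3) (k+1)] - rational in k, leading ratio (-1); with t_0 = 10/11, classification follows.


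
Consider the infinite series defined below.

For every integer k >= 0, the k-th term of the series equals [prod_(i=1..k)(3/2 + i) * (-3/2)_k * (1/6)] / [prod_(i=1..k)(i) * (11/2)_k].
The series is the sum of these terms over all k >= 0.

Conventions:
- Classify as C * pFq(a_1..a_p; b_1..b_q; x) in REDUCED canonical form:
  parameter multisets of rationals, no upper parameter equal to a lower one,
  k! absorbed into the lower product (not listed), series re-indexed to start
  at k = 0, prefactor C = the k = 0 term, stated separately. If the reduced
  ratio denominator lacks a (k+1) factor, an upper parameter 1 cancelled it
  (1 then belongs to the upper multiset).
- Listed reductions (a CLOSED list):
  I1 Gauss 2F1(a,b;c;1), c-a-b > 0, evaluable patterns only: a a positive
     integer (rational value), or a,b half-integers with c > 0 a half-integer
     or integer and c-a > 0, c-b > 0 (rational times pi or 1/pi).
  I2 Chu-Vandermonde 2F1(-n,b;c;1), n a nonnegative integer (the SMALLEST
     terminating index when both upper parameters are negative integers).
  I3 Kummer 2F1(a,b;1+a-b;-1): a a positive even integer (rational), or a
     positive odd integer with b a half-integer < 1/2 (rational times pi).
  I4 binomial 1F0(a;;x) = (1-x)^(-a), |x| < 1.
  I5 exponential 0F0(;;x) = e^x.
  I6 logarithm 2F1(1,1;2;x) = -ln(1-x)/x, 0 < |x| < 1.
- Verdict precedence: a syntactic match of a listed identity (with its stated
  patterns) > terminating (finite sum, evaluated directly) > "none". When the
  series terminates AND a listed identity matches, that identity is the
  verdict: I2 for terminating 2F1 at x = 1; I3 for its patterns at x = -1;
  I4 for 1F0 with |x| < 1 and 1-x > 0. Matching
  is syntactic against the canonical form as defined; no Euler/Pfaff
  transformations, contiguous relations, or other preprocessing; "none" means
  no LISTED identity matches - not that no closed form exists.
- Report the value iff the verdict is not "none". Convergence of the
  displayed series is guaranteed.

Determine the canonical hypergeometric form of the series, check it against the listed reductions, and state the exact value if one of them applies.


Key observation: t_0 = 1/6 here, and the running product (C = 1/6, x = 1) telescopes to a rising factorial.
Step ratio: r(k) = 1 * (k-3/2) (k+5/2) / [(k+11/2) (k+1)] - rational in k. x = 1; t_0 = 1/6; negate the roots.

Prefactor 1/6, argument 1: 2F1 with upper {-3/2, 5/2} over lower {11/2}. Verdict: the half-integer Gauss pattern (I1) fires (x = 1; upper {-3/2, 5/2} half-integers, c = 11/2 in the evaluable pattern). Sum: (735/32768) * pi.
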